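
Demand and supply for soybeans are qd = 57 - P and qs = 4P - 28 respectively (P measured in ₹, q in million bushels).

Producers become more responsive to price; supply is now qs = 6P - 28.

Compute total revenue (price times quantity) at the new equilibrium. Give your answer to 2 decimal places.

Before the shock: 57 - P = 4P - 28 ⇒ 85 = 5P ⇒ P = 17, q = 40.
The shock moves the curves to qd = 57 - P and qs = 6P - 28.
Setting them equal: 57 - P = 6P - 28 → 85 = 7P, so P = 85/7 ≈ 12.1429 and q = 314/7 ≈ 44.8571.
New expenditure = 12.1429 × 44.8571 = 544.69.

544.69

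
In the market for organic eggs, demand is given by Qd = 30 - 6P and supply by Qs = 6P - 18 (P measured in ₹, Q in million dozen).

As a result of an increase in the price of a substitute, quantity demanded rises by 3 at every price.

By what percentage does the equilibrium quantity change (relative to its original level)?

Initially, 30 - 6P = 6P - 18, so 48 = 12P and P = 4, Q = 6.
The new curves are Qd = 33 - 6P (demand) and Qs = 6P - 18 (supply).
New equilibrium: 33 - 6P = 6P - 18 ⇒ 51 = 12P ⇒ P = 4.25, Q = 7.5.
%ΔQ = (7.5 − 6) / 6 × 100 = +25%.

+25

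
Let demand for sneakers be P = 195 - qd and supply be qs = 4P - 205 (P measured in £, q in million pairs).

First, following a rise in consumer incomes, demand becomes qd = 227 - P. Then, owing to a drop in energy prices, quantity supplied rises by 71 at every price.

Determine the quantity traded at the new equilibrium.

Solve the original market: 195 - P = 4P - 205, hence P = 80 and q = 115.
The shock moves the curves to qd = 227 - P and qs = 4P - 134.
Clearing the new market: 227 - P = 4P - 134, so P = 72.2 and q = 154.8.

154.8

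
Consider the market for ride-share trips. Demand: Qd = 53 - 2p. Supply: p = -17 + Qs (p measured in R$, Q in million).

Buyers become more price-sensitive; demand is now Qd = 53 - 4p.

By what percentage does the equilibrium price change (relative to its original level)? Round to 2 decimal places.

-40.00

Before the shock: 53 - 2p = p + 17 ⇒ 36 = 3p ⇒ p = 12, Q = 29.
With the change applied: demand Qd = 53 - 4p, supply Qs = p + 17.
New equilibrium: 53 - 4p = p + 17 ⇒ 36 = 5p ⇒ p = 7.2, Q = 24.2.
%Δp = (7.2 − 12) / 12 × 100 = -40.00%.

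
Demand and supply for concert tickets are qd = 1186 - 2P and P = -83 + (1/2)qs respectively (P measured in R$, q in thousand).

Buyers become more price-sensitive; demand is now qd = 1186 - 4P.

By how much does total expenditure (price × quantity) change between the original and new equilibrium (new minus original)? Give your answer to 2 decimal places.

Before the shock: 1186 - 2P = 2P + 166 ⇒ 1020 = 4P ⇒ P = 255, q = 676.
With the change applied: demand qd = 1186 - 4P, supply qs = 2P + 166.
Equate the new curves: 1186 - 4P = 2P + 166, giving 1020 = 6P, P = 170, q = 506.
Expenditure moves from 255×676 = 172380 to 170×506 = 86020; change = -86360.00.

-86360.00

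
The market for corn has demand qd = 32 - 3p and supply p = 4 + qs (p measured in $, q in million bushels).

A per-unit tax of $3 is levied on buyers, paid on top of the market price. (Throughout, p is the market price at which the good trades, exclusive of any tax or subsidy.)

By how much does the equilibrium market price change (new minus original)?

Initially, 32 - 3p = p - 4, so 36 = 4p and p = 9, q = 5.
Since buyers pay the price plus the tax, the effective demand curve becomes qd = 23 - 3p.
Equate the new curves: 23 - 3p = p - 4, giving 27 = 4p, p = 6.75, q = 2.75.
Δp = 6.75 − 9 = -2.25.

-2.25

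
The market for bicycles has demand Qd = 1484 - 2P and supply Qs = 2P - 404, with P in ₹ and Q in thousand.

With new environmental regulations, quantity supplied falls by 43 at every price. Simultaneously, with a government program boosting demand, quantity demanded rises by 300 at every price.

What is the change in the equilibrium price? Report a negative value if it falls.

+85.75

Before the shock: 1484 - 2P = 2P - 404 ⇒ 1888 = 4P ⇒ P = 472, Q = 540.
The shock moves the curves to Qd = 1784 - 2P and Qs = 2P - 447.
Setting them equal: 1784 - 2P = 2P - 447 → 2231 = 4P, so P = 557.75 and Q = 668.5.
ΔP = 557.75 − 472 = +85.75.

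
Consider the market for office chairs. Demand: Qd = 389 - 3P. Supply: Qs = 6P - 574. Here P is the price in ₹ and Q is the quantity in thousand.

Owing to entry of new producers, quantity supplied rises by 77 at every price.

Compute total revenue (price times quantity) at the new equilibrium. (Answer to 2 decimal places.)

9220.96

Solve the original market: 389 - 3P = 6P - 574, hence P = 107 and Q = 68.
The new curves are Qd = 389 - 3P (demand) and Qs = 6P - 497 (supply).
Clearing the new market: 389 - 3P = 6P - 497, so P = 886/9 ≈ 98.4444 and Q = 281/3 ≈ 93.6667.
New expenditure = 98.4444 × 93.6667 = 9220.96.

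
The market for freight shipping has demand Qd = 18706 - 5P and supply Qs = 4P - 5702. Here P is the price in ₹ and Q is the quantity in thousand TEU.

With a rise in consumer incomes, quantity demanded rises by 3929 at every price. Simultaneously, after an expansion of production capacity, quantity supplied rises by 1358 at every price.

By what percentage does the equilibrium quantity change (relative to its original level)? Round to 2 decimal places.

+48.59

Solve the original market: 18706 - 5P = 4P - 5702, hence P = 2712 and Q = 5146.
The shock moves the curves to Qd = 22635 - 5P and Qs = 4P - 4344.
Setting them equal: 22635 - 5P = 4P - 4344 → 26979 = 9P, so P = 8993/3 ≈ 2997.6667 and Q = 22940/3 ≈ 7646.6667.
%ΔQ = (7646.6667 − 5146) / 5146 × 100 = +48.59%.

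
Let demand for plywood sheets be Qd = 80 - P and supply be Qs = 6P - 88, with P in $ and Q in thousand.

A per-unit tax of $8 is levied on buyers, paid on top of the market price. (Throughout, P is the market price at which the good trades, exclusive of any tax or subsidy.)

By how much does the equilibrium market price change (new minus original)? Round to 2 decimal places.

-1.14

Solve the original market: 80 - P = 6P - 88, hence P = 24 and Q = 56.
Since buyers pay the price plus the tax, the effective demand curve becomes Qd = 72 - P.
Setting them equal: 72 - P = 6P - 88 → 160 = 7P, so P = 160/7 ≈ 22.8571 and Q = 344/7 ≈ 49.1429.
ΔP = 22.8571 − 24 = -1.14.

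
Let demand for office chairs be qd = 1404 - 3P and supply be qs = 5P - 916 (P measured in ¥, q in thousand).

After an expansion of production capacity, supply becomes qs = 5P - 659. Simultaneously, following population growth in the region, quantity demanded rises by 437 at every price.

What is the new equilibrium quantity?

Before the shock: 1404 - 3P = 5P - 916 ⇒ 2320 = 8P ⇒ P = 290, q = 534.
The new curves are qd = 1841 - 3P (demand) and qs = 5P - 659 (supply).
New equilibrium: 1841 - 3P = 5P - 659 ⇒ 2500 = 8P ⇒ P = 312.5, q = 903.5.

903.5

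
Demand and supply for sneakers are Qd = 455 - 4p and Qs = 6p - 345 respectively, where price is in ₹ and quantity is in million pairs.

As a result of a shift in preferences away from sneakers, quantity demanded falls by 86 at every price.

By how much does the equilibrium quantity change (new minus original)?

Original equilibrium: 455 - 4p = 6p - 345 gives 800 = 10p, so p = 80 and Q = 135.
After the shift, demand is Qd = 369 - 4p and supply is Qs = 6p - 345.
Setting them equal: 369 - 4p = 6p - 345 → 714 = 10p, so p = 71.4 and Q = 83.4.
ΔQ = 83.4 − 135 = -51.6.

-51.6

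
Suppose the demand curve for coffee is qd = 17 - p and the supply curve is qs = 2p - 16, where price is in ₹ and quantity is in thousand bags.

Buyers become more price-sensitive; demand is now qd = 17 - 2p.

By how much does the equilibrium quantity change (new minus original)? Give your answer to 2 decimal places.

Original equilibrium: 17 - p = 2p - 16 gives 33 = 3p, so p = 11 and q = 6.
With the change applied: demand qd = 17 - 2p, supply qs = 2p - 16.
New equilibrium: 17 - 2p = 2p - 16 ⇒ 33 = 4p ⇒ p = 8.25, q = 0.5.
Δq = 0.5 − 6 = -5.50.

-5.50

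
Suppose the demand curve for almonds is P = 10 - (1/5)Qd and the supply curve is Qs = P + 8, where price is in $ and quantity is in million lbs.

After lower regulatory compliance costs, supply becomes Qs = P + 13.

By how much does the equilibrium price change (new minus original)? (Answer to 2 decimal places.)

Before the shock: 50 - 5P = P + 8 ⇒ 42 = 6P ⇒ P = 7, Q = 15.
The new curves are Qd = 50 - 5P (demand) and Qs = P + 13 (supply).
Equate the new curves: 50 - 5P = P + 13, giving 37 = 6P, P = 37/6 ≈ 6.1667, Q = 115/6 ≈ 19.1667.
ΔP = 6.1667 − 7 = -0.83.

-0.83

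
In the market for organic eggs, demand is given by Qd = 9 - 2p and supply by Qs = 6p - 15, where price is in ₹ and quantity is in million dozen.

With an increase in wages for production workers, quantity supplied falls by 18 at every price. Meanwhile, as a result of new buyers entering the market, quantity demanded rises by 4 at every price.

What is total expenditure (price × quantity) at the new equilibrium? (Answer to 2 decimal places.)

Initially, 9 - 2p = 6p - 15, so 24 = 8p and p = 3, Q = 3.
The new curves are Qd = 13 - 2p (demand) and Qs = 6p - 33 (supply).
Equate the new curves: 13 - 2p = 6p - 33, giving 46 = 8p, p = 5.75, Q = 1.5.
New expenditure = 5.75 × 1.5 = 8.63.

8.63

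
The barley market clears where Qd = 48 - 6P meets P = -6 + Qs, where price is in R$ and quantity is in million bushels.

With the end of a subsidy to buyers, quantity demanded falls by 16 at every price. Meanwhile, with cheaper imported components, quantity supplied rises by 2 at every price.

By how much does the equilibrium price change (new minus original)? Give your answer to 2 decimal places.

Initially, 48 - 6P = P + 6, so 42 = 7P and P = 6, Q = 12.
The new curves are Qd = 32 - 6P (demand) and Qs = P + 8 (supply).
Clearing the new market: 32 - 6P = P + 8, so P = 24/7 ≈ 3.4286 and Q = 80/7 ≈ 11.4286.
ΔP = 3.4286 − 6 = -2.57.

-2.57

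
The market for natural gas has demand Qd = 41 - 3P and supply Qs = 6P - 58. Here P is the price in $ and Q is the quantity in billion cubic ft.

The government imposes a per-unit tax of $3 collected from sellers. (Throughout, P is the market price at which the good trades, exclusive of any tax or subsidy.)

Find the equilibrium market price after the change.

Solve the original market: 41 - 3P = 6P - 58, hence P = 11 and Q = 8.
Since sellers keep the price net of the tax, the effective supply curve becomes Qs = 6P - 76.
Setting them equal: 41 - 3P = 6P - 76 → 117 = 9P, so P = 13 and Q = 2.

13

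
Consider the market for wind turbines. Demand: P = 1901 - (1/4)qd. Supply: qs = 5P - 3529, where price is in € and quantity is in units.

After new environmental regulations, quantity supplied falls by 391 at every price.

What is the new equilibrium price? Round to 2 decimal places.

Original equilibrium: 7604 - 4P = 5P - 3529 gives 11133 = 9P, so P = 1237 and q = 2656.
The new curves are qd = 7604 - 4P (demand) and qs = 5P - 3920 (supply).
Setting them equal: 7604 - 4P = 5P - 3920 → 11524 = 9P, so P = 11524/9 ≈ 1280.4444 and q = 22340/9 ≈ 2482.2222.

1280.44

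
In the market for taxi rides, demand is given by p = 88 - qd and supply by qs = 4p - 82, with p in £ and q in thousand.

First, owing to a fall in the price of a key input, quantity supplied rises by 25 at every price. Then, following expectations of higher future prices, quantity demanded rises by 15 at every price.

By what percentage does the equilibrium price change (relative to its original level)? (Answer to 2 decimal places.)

Original equilibrium: 88 - p = 4p - 82 gives 170 = 5p, so p = 34 and q = 54.
The new curves are qd = 103 - p (demand) and qs = 4p - 57 (supply).
Equate the new curves: 103 - p = 4p - 57, giving 160 = 5p, p = 32, q = 71.
%Δp = (32 − 34) / 34 × 100 = -5.88%.

-5.88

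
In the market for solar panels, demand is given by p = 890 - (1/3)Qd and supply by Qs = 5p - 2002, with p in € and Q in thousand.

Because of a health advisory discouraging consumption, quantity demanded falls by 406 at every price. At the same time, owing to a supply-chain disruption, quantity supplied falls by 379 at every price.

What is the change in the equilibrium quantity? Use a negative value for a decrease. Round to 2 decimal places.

-395.88

Initially, 2670 - 3p = 5p - 2002, so 4672 = 8p and p = 584, Q = 918.
After the shift, demand is Qd = 2264 - 3p and supply is Qs = 5p - 2381.
Clearing the new market: 2264 - 3p = 5p - 2381, so p = 580.625 and Q = 522.125.
ΔQ = 522.125 − 918 = -395.88.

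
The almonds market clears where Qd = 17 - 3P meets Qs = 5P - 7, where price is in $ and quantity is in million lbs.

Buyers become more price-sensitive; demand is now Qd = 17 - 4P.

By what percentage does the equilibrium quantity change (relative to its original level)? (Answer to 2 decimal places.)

Original equilibrium: 17 - 3P = 5P - 7 gives 24 = 8P, so P = 3 and Q = 8.
After the shift, demand is Qd = 17 - 4P and supply is Qs = 5P - 7.
Clearing the new market: 17 - 4P = 5P - 7, so P = 8/3 ≈ 2.6667 and Q = 19/3 ≈ 6.3333.
%ΔQ = (6.3333 − 8) / 8 × 100 = -20.83%.

-20.83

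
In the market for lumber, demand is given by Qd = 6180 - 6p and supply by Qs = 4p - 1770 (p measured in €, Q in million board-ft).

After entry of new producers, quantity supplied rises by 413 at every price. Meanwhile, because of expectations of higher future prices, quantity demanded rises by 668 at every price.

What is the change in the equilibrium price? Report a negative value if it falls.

Before the shock: 6180 - 6p = 4p - 1770 ⇒ 7950 = 10p ⇒ p = 795, Q = 1410.
With the change applied: demand Qd = 6848 - 6p, supply Qs = 4p - 1357.
New equilibrium: 6848 - 6p = 4p - 1357 ⇒ 8205 = 10p ⇒ p = 820.5, Q = 1925.
Δp = 820.5 − 795 = +25.5.

+25.5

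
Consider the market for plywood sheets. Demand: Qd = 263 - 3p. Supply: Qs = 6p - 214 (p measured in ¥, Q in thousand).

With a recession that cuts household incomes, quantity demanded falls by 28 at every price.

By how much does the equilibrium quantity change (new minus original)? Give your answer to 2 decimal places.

-18.67

Initially, 263 - 3p = 6p - 214, so 477 = 9p and p = 53, Q = 104.
After the shift, demand is Qd = 235 - 3p and supply is Qs = 6p - 214.
Clearing the new market: 235 - 3p = 6p - 214, so p = 449/9 ≈ 49.8889 and Q = 256/3 ≈ 85.3333.
ΔQ = 85.3333 − 104 = -18.67.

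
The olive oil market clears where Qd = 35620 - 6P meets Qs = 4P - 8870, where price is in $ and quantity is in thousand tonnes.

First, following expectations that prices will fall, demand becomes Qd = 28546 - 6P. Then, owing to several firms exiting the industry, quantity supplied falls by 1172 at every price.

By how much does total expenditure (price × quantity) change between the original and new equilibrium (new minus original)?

-18900493.84

Solve the original market: 35620 - 6P = 4P - 8870, hence P = 4449 and Q = 8926.
With the change applied: demand Qd = 28546 - 6P, supply Qs = 4P - 10042.
New equilibrium: 28546 - 6P = 4P - 10042 ⇒ 38588 = 10P ⇒ P = 3858.8, Q = 5393.2.
Expenditure moves from 4449×8926 = 39711774 to 3858.8×5393.2 = 20811280.16; change = -18900493.84.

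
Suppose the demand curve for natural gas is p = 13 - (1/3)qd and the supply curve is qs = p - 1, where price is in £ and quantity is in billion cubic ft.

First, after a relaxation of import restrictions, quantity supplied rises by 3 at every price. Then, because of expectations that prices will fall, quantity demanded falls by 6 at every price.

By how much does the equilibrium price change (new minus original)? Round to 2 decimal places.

-2.25

Initially, 39 - 3p = p - 1, so 40 = 4p and p = 10, q = 9.
After the shift, demand is qd = 33 - 3p and supply is qs = p + 2.
New equilibrium: 33 - 3p = p + 2 ⇒ 31 = 4p ⇒ p = 7.75, q = 9.75.
Δp = 7.75 − 10 = -2.25.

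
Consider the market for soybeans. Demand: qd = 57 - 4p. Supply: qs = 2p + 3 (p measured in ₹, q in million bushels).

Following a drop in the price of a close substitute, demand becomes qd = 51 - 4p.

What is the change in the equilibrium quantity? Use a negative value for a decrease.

-2

Initially, 57 - 4p = 2p + 3, so 54 = 6p and p = 9, q = 21.
After the shift, demand is qd = 51 - 4p and supply is qs = 2p + 3.
Setting them equal: 51 - 4p = 2p + 3 → 48 = 6p, so p = 8 and q = 19.
Δq = 19 − 21 = -2.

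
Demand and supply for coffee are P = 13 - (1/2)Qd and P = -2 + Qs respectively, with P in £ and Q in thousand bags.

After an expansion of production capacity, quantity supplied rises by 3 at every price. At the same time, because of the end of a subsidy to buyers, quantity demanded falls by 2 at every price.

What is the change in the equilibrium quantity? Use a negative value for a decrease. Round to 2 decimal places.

+1.33

Original equilibrium: 26 - 2P = P + 2 gives 24 = 3P, so P = 8 and Q = 10.
The new curves are Qd = 24 - 2P (demand) and Qs = P + 5 (supply).
Equate the new curves: 24 - 2P = P + 5, giving 19 = 3P, P = 19/3 ≈ 6.3333, Q = 34/3 ≈ 11.3333.
ΔQ = 11.3333 − 10 = +1.33.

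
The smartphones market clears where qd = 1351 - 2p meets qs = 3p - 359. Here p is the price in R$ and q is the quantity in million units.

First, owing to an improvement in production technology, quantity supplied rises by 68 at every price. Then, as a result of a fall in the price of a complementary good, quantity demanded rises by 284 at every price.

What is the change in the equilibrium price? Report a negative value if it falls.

+43.2

Before the shock: 1351 - 2p = 3p - 359 ⇒ 1710 = 5p ⇒ p = 342, q = 667.
After the shift, demand is qd = 1635 - 2p and supply is qs = 3p - 291.
Clearing the new market: 1635 - 2p = 3p - 291, so p = 385.2 and q = 864.6.
Δp = 385.2 − 342 = +43.2.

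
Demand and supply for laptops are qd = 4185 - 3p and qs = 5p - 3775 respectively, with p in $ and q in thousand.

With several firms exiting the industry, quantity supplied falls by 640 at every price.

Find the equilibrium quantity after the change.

960

Initially, 4185 - 3p = 5p - 3775, so 7960 = 8p and p = 995, q = 1200.
The new curves are qd = 4185 - 3p (demand) and qs = 5p - 4415 (supply).
Equate the new curves: 4185 - 3p = 5p - 4415, giving 8600 = 8p, p = 1075, q = 960.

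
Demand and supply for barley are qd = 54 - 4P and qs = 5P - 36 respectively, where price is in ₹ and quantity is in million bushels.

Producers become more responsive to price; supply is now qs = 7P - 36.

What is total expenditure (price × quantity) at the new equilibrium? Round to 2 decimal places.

Before the shock: 54 - 4P = 5P - 36 ⇒ 90 = 9P ⇒ P = 10, q = 14.
The new curves are qd = 54 - 4P (demand) and qs = 7P - 36 (supply).
Clearing the new market: 54 - 4P = 7P - 36, so P = 90/11 ≈ 8.1818 and q = 234/11 ≈ 21.2727.
New expenditure = 8.1818 × 21.2727 = 174.05.

174.05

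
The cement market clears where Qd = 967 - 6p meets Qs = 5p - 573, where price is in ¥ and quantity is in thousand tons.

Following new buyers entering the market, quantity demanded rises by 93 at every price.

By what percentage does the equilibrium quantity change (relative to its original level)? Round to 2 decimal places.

+33.29

Original equilibrium: 967 - 6p = 5p - 573 gives 1540 = 11p, so p = 140 and Q = 127.
After the shift, demand is Qd = 1060 - 6p and supply is Qs = 5p - 573.
Setting them equal: 1060 - 6p = 5p - 573 → 1633 = 11p, so p = 1633/11 ≈ 148.4545 and Q = 1862/11 ≈ 169.2727.
%ΔQ = (169.2727 − 127) / 127 × 100 = +33.29%.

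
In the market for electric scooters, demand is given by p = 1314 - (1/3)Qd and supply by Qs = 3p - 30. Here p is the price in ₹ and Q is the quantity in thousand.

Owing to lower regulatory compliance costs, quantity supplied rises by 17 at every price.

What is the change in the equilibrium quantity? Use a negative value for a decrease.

+8.5

Before the shock: 3942 - 3p = 3p - 30 ⇒ 3972 = 6p ⇒ p = 662, Q = 1956.
The new curves are Qd = 3942 - 3p (demand) and Qs = 3p - 13 (supply).
New equilibrium: 3942 - 3p = 3p - 13 ⇒ 3955 = 6p ⇒ p = 3955/6 ≈ 659.1667, Q = 1964.5.
ΔQ = 1964.5 − 1956 = +8.5.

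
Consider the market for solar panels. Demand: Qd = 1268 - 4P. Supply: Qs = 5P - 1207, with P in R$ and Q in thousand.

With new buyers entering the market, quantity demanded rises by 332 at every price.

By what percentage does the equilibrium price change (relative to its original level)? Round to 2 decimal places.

+13.41

Before the shock: 1268 - 4P = 5P - 1207 ⇒ 2475 = 9P ⇒ P = 275, Q = 168.
With the change applied: demand Qd = 1600 - 4P, supply Qs = 5P - 1207.
New equilibrium: 1600 - 4P = 5P - 1207 ⇒ 2807 = 9P ⇒ P = 2807/9 ≈ 311.8889, Q = 3172/9 ≈ 352.4444.
%ΔP = (311.8889 − 275) / 275 × 100 = +13.41%.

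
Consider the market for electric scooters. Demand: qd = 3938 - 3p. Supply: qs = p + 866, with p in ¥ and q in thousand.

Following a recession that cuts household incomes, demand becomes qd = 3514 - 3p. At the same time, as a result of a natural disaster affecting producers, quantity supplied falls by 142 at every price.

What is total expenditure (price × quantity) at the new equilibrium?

Original equilibrium: 3938 - 3p = p + 866 gives 3072 = 4p, so p = 768 and q = 1634.
With the change applied: demand qd = 3514 - 3p, supply qs = p + 724.
Equate the new curves: 3514 - 3p = p + 724, giving 2790 = 4p, p = 697.5, q = 1421.5.
New expenditure = 697.5 × 1421.5 = 991496.25.

991496.25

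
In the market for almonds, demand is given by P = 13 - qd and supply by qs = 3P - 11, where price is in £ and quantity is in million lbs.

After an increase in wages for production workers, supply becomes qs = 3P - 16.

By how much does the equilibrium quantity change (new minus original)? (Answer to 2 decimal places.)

Solve the original market: 13 - P = 3P - 11, hence P = 6 and q = 7.
The new curves are qd = 13 - P (demand) and qs = 3P - 16 (supply).
New equilibrium: 13 - P = 3P - 16 ⇒ 29 = 4P ⇒ P = 7.25, q = 5.75.
Δq = 5.75 − 7 = -1.25.

-1.25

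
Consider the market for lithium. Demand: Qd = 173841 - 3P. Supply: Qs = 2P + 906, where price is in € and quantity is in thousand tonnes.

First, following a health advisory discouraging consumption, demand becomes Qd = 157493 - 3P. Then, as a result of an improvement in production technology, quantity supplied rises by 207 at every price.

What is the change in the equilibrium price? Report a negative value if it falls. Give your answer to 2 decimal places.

Before the shock: 173841 - 3P = 2P + 906 ⇒ 172935 = 5P ⇒ P = 34587, Q = 70080.
With the change applied: demand Qd = 157493 - 3P, supply Qs = 2P + 1113.
Clearing the new market: 157493 - 3P = 2P + 1113, so P = 31276 and Q = 63665.
ΔP = 31276 − 34587 = -3311.00.

-3311.00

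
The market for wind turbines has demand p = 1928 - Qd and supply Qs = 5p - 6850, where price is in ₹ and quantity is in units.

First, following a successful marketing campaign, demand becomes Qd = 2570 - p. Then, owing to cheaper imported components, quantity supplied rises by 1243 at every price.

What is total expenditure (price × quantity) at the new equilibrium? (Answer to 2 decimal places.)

Initially, 1928 - p = 5p - 6850, so 8778 = 6p and p = 1463, Q = 465.
After the shift, demand is Qd = 2570 - p and supply is Qs = 5p - 5607.
New equilibrium: 2570 - p = 5p - 5607 ⇒ 8177 = 6p ⇒ p = 8177/6 ≈ 1362.8333, Q = 7243/6 ≈ 1207.1667.
New expenditure = 1362.8333 × 1207.1667 = 1645166.97.

1645166.97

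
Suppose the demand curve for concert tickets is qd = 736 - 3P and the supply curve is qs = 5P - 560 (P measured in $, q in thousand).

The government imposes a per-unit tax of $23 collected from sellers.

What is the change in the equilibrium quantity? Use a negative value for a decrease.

-43.125

Original equilibrium: 736 - 3P = 5P - 560 gives 1296 = 8P, so P = 162 and q = 250.
Since sellers keep the price net of the tax, the effective supply curve becomes qs = 5P - 675.
Equate the new curves: 736 - 3P = 5P - 675, giving 1411 = 8P, P = 176.375, q = 206.875.
Δq = 206.875 − 250 = -43.125.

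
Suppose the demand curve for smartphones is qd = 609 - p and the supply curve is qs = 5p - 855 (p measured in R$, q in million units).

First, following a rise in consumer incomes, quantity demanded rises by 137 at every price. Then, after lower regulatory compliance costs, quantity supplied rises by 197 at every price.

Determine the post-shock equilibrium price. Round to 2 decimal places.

Solve the original market: 609 - p = 5p - 855, hence p = 244 and q = 365.
With the change applied: demand qd = 746 - p, supply qs = 5p - 658.
Clearing the new market: 746 - p = 5p - 658, so p = 234 and q = 512.

234.00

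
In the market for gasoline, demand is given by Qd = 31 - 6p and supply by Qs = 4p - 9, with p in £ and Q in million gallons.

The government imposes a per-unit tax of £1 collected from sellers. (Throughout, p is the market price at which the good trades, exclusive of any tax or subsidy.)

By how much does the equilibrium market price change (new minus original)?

+0.4

Before the shock: 31 - 6p = 4p - 9 ⇒ 40 = 10p ⇒ p = 4, Q = 7.
Since sellers keep the price net of the tax, the effective supply curve becomes Qs = 4p - 13.
Equate the new curves: 31 - 6p = 4p - 13, giving 44 = 10p, p = 4.4, Q = 4.6.
Δp = 4.4 − 4 = +0.4.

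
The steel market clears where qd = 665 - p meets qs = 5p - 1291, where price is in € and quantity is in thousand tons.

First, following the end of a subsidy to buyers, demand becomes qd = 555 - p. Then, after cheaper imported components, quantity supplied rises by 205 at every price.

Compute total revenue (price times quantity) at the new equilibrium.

76990.25

Before the shock: 665 - p = 5p - 1291 ⇒ 1956 = 6p ⇒ p = 326, q = 339.
The new curves are qd = 555 - p (demand) and qs = 5p - 1086 (supply).
Equate the new curves: 555 - p = 5p - 1086, giving 1641 = 6p, p = 273.5, q = 281.5.
New expenditure = 273.5 × 281.5 = 76990.25.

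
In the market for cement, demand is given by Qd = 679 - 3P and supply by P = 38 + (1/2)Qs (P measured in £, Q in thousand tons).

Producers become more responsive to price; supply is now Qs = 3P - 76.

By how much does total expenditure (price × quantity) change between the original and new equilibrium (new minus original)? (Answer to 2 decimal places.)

Solve the original market: 679 - 3P = 2P - 76, hence P = 151 and Q = 226.
After the shift, demand is Qd = 679 - 3P and supply is Qs = 3P - 76.
Setting them equal: 679 - 3P = 3P - 76 → 755 = 6P, so P = 755/6 ≈ 125.8333 and Q = 301.5.
Expenditure moves from 151×226 = 34126 to 125.8333×301.5 = 37938.75; change = +3812.75.

+3812.75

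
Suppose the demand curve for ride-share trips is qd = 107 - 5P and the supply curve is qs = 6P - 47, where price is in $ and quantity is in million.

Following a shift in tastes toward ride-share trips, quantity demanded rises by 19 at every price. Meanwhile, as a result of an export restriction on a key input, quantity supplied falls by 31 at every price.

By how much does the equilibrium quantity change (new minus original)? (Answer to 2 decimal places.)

-3.73

Before the shock: 107 - 5P = 6P - 47 ⇒ 154 = 11P ⇒ P = 14, q = 37.
The new curves are qd = 126 - 5P (demand) and qs = 6P - 78 (supply).
Equate the new curves: 126 - 5P = 6P - 78, giving 204 = 11P, P = 204/11 ≈ 18.5455, q = 366/11 ≈ 33.2727.
Δq = 33.2727 − 37 = -3.73.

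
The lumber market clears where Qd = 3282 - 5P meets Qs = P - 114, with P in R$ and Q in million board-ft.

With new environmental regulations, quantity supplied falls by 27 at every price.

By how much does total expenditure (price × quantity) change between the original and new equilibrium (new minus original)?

Initially, 3282 - 5P = P - 114, so 3396 = 6P and P = 566, Q = 452.
After the shift, demand is Qd = 3282 - 5P and supply is Qs = P - 141.
Setting them equal: 3282 - 5P = P - 141 → 3423 = 6P, so P = 570.5 and Q = 429.5.
Expenditure moves from 566×452 = 255832 to 570.5×429.5 = 245029.75; change = -10802.25.

-10802.25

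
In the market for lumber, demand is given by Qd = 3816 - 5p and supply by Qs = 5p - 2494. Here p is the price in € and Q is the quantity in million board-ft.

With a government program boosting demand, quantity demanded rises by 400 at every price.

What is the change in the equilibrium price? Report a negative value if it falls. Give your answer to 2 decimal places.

Original equilibrium: 3816 - 5p = 5p - 2494 gives 6310 = 10p, so p = 631 and Q = 661.
With the change applied: demand Qd = 4216 - 5p, supply Qs = 5p - 2494.
Equate the new curves: 4216 - 5p = 5p - 2494, giving 6710 = 10p, p = 671, Q = 861.
Δp = 671 − 631 = +40.00.

+40.00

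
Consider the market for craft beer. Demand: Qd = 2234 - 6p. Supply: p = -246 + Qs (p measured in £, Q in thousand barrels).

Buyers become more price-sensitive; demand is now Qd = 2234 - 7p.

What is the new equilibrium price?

Solve the original market: 2234 - 6p = p + 246, hence p = 284 and Q = 530.
After the shift, demand is Qd = 2234 - 7p and supply is Qs = p + 246.
Setting them equal: 2234 - 7p = p + 246 → 1988 = 8p, so p = 248.5 and Q = 494.5.

248.5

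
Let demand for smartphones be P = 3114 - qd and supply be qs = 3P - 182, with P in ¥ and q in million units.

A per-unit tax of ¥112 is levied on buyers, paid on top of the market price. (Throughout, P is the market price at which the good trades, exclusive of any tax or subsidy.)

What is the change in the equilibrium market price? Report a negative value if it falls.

Solve the original market: 3114 - P = 3P - 182, hence P = 824 and q = 2290.
Since buyers pay the price plus the tax, the effective demand curve becomes qd = 3002 - P.
New equilibrium: 3002 - P = 3P - 182 ⇒ 3184 = 4P ⇒ P = 796, q = 2206.
ΔP = 796 − 824 = -28.

-28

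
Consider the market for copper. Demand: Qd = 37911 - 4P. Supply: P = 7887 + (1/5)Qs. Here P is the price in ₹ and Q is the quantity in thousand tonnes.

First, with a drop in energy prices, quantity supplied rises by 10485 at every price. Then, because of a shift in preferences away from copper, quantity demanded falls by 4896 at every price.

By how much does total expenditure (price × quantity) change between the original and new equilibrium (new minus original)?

Solve the original market: 37911 - 4P = 5P - 39435, hence P = 8594 and Q = 3535.
The shock moves the curves to Qd = 33015 - 4P and Qs = 5P - 28950.
Equate the new curves: 33015 - 4P = 5P - 28950, giving 61965 = 9P, P = 6885, Q = 5475.
Expenditure moves from 8594×3535 = 30379790 to 6885×5475 = 37695375; change = +7315585.

+7315585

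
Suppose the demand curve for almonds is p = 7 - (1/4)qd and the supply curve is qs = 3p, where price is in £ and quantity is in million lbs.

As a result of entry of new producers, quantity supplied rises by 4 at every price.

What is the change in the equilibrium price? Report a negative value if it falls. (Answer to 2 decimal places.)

-0.57

Solve the original market: 28 - 4p = 3p, hence p = 4 and q = 12.
The shock moves the curves to qd = 28 - 4p and qs = 3p + 4.
Clearing the new market: 28 - 4p = 3p + 4, so p = 24/7 ≈ 3.4286 and q = 100/7 ≈ 14.2857.
Δp = 3.4286 − 4 = -0.57.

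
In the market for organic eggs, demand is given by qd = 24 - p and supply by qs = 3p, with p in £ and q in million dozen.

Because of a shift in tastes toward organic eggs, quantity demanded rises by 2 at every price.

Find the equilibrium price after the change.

6.5

Before the shock: 24 - p = 3p ⇒ 24 = 4p ⇒ p = 6, q = 18.
With the change applied: demand qd = 26 - p, supply qs = 3p.
New equilibrium: 26 - p = 3p ⇒ 26 = 4p ⇒ p = 6.5, q = 19.5.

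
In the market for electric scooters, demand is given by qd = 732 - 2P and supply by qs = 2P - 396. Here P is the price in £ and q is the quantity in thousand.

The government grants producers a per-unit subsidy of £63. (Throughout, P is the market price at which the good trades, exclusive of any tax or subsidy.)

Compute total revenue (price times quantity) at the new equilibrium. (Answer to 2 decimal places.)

Solve the original market: 732 - 2P = 2P - 396, hence P = 282 and q = 168.
Since sellers receive the price plus the subsidy, the effective supply curve becomes qs = 2P - 270.
Equate the new curves: 732 - 2P = 2P - 270, giving 1002 = 4P, P = 250.5, q = 231.
New expenditure = 250.5 × 231 = 57865.50.

57865.50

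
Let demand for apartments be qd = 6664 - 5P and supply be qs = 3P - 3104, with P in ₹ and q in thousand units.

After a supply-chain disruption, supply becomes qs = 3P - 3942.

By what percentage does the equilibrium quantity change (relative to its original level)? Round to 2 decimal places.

Before the shock: 6664 - 5P = 3P - 3104 ⇒ 9768 = 8P ⇒ P = 1221, q = 559.
With the change applied: demand qd = 6664 - 5P, supply qs = 3P - 3942.
Equate the new curves: 6664 - 5P = 3P - 3942, giving 10606 = 8P, P = 1325.75, q = 35.25.
%Δq = (35.25 − 559) / 559 × 100 = -93.69%.

-93.69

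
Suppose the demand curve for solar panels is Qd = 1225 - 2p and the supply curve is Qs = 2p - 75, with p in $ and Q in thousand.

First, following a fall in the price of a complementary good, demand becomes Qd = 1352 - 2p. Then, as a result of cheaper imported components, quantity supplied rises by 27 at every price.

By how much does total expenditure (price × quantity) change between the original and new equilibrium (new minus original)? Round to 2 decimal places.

+41325.00

Initially, 1225 - 2p = 2p - 75, so 1300 = 4p and p = 325, Q = 575.
The shock moves the curves to Qd = 1352 - 2p and Qs = 2p - 48.
New equilibrium: 1352 - 2p = 2p - 48 ⇒ 1400 = 4p ⇒ p = 350, Q = 652.
Expenditure moves from 325×575 = 186875 to 350×652 = 228200; change = +41325.00.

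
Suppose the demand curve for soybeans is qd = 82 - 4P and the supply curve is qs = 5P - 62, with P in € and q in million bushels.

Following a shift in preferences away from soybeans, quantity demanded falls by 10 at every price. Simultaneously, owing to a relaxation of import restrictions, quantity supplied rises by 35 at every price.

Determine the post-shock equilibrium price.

11

Before the shock: 82 - 4P = 5P - 62 ⇒ 144 = 9P ⇒ P = 16, q = 18.
The new curves are qd = 72 - 4P (demand) and qs = 5P - 27 (supply).
Clearing the new market: 72 - 4P = 5P - 27, so P = 11 and q = 28.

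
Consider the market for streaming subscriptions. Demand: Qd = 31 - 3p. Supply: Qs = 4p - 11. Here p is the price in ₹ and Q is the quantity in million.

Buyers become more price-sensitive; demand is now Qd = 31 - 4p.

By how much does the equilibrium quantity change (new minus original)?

-3

Before the shock: 31 - 3p = 4p - 11 ⇒ 42 = 7p ⇒ p = 6, Q = 13.
After the shift, demand is Qd = 31 - 4p and supply is Qs = 4p - 11.
Clearing the new market: 31 - 4p = 4p - 11, so p = 5.25 and Q = 10.
ΔQ = 10 − 13 = -3.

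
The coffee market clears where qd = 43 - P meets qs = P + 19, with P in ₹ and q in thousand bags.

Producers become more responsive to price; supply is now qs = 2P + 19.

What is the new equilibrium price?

Initially, 43 - P = P + 19, so 24 = 2P and P = 12, q = 31.
The shock moves the curves to qd = 43 - P and qs = 2P + 19.
Equate the new curves: 43 - P = 2P + 19, giving 24 = 3P, P = 8, q = 35.

8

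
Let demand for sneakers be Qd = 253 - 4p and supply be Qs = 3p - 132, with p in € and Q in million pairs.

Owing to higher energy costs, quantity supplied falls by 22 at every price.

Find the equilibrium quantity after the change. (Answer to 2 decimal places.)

Solve the original market: 253 - 4p = 3p - 132, hence p = 55 and Q = 33.
The shock moves the curves to Qd = 253 - 4p and Qs = 3p - 154.
Clearing the new market: 253 - 4p = 3p - 154, so p = 407/7 ≈ 58.1429 and Q = 143/7 ≈ 20.4286.

20.43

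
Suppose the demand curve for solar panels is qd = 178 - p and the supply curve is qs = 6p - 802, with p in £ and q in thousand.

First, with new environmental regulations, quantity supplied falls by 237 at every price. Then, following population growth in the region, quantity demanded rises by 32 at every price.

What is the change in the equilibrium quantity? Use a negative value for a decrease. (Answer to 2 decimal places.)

Before the shock: 178 - p = 6p - 802 ⇒ 980 = 7p ⇒ p = 140, q = 38.
The shock moves the curves to qd = 210 - p and qs = 6p - 1039.
Clearing the new market: 210 - p = 6p - 1039, so p = 1249/7 ≈ 178.4286 and q = 221/7 ≈ 31.5714.
Δq = 31.5714 − 38 = -6.43.

-6.43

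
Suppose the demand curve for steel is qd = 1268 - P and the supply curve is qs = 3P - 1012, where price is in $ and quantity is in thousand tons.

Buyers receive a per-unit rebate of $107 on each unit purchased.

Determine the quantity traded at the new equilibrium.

778.25

Before the shock: 1268 - P = 3P - 1012 ⇒ 2280 = 4P ⇒ P = 570, q = 698.
Since buyers' out-of-pocket price is the market price minus the rebate, the effective demand curve becomes qd = 1375 - P.
New equilibrium: 1375 - P = 3P - 1012 ⇒ 2387 = 4P ⇒ P = 596.75, q = 778.25.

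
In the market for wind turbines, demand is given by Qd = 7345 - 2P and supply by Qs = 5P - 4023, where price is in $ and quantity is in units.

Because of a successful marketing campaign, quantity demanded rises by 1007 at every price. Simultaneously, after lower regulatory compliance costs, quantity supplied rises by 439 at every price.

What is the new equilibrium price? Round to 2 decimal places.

1705.14

Initially, 7345 - 2P = 5P - 4023, so 11368 = 7P and P = 1624, Q = 4097.
The shock moves the curves to Qd = 8352 - 2P and Qs = 5P - 3584.
New equilibrium: 8352 - 2P = 5P - 3584 ⇒ 11936 = 7P ⇒ P = 11936/7 ≈ 1705.1429, Q = 34592/7 ≈ 4941.7143.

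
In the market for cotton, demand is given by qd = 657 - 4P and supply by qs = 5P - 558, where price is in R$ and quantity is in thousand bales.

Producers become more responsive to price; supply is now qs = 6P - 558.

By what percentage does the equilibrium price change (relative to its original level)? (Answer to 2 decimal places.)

Initially, 657 - 4P = 5P - 558, so 1215 = 9P and P = 135, q = 117.
With the change applied: demand qd = 657 - 4P, supply qs = 6P - 558.
Clearing the new market: 657 - 4P = 6P - 558, so P = 121.5 and q = 171.
%ΔP = (121.5 − 135) / 135 × 100 = -10.00%.

-10.00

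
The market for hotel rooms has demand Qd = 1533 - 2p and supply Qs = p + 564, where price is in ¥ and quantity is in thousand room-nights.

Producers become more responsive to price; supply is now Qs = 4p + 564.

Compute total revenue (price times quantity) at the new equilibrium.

195415

Initially, 1533 - 2p = p + 564, so 969 = 3p and p = 323, Q = 887.
With the change applied: demand Qd = 1533 - 2p, supply Qs = 4p + 564.
Clearing the new market: 1533 - 2p = 4p + 564, so p = 161.5 and Q = 1210.
New expenditure = 161.5 × 1210 = 195415.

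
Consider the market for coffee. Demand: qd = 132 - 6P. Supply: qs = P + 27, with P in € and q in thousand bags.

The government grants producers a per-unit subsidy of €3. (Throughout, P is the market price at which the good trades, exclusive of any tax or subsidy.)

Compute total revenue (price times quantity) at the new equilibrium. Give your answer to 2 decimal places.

649.47

Initially, 132 - 6P = P + 27, so 105 = 7P and P = 15, q = 42.
Since sellers receive the price plus the subsidy, the effective supply curve becomes qs = P + 30.
Setting them equal: 132 - 6P = P + 30 → 102 = 7P, so P = 102/7 ≈ 14.5714 and q = 312/7 ≈ 44.5714.
New expenditure = 14.5714 × 44.5714 = 649.47.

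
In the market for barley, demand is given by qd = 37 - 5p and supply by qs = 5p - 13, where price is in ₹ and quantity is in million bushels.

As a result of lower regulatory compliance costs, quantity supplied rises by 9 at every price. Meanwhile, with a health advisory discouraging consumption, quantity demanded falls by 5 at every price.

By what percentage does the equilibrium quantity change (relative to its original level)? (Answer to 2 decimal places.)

+16.67

Before the shock: 37 - 5p = 5p - 13 ⇒ 50 = 10p ⇒ p = 5, q = 12.
After the shift, demand is qd = 32 - 5p and supply is qs = 5p - 4.
Setting them equal: 32 - 5p = 5p - 4 → 36 = 10p, so p = 3.6 and q = 14.
%Δq = (14 − 12) / 12 × 100 = +16.67%.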